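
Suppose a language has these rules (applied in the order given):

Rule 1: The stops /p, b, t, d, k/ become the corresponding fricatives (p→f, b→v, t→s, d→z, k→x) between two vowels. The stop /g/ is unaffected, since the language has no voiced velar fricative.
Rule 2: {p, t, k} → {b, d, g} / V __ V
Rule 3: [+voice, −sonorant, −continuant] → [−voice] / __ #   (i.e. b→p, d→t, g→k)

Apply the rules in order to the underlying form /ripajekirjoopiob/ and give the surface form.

Rule 1 (intervocalic spirantization): /p/ is a stop between vowels /i/ and /a/, so it spirantizes to the fricative [f]. /k/ is a stop between vowels /e/ and /i/, so it spirantizes to the fricative [x]. /p/ is a stop between vowels /o/ and /i/, so it spirantizes to the fricative [f]. /ripajekirjoopiob/ → rifajexirjoofiob.
Rule 2 (intervocalic voicing): no segment meets the environment; /rifajexirjoofiob/ is unchanged.
Rule 3 (final devoicing): /b/ is a voiced stop in word-final position, so it devoices to [p]. /rifajexirjoofiob/ → rifajexirjoofiop.

rifajexirjoofiop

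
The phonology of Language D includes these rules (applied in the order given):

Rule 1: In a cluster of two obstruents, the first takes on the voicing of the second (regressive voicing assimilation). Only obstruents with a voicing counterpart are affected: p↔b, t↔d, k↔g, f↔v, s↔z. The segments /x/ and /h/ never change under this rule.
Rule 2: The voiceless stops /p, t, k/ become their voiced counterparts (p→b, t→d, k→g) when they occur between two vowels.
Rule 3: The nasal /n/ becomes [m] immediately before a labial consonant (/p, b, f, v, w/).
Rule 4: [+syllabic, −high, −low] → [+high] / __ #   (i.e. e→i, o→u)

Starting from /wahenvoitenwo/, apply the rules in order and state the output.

Rule 1 (regressive voicing assimilation): no segment meets the environment; /wahenvoitenwo/ is unchanged.
Rule 2 (intervocalic voicing): /t/ is a voiceless stop between vowels /i/ and /e/, so it voices to [d]. /wahenvoitenwo/ → wahenvoidenwo.
Rule 3 (nasal place assimilation): /n/ precedes the labial consonant /v/, so it assimilates in place to [m]. /n/ precedes the labial consonant /w/, so it assimilates in place to [m]. /wahenvoidenwo/ → wahemvoidemwo.
Rule 4 (final vowel raising): /o/ is a mid vowel in word-final position, so it raises to [u]. /wahemvoidemwo/ → wahemvoidemwu.

wahemvoidemwu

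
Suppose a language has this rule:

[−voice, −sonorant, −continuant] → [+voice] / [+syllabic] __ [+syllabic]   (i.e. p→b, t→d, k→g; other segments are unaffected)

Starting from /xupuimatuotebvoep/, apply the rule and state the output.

Scanning /xupuimatuotebvoep/: /p/ is a voiceless stop between vowels /u/ and /u/, so it voices to [b]; /t/ is a voiceless stop between vowels /a/ and /u/, so it voices to [d]; /t/ is a voiceless stop between vowels /o/ and /e/, so it voices to [d]; /p/ at position 17 is not in the conditioning environment.
Result: [xubuimaduodebvoep].

xubuimaduodebvoep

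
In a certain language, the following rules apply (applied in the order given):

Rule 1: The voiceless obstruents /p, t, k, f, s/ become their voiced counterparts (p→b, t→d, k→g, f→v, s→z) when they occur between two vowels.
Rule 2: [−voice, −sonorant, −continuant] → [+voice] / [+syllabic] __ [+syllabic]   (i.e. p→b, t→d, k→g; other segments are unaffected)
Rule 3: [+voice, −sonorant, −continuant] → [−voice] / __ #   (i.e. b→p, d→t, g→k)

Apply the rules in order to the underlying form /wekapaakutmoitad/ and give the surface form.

wegabaagutmoidat

Rule 1 (intervocalic voicing): /k/ is a voiceless obstruent between vowels /e/ and /a/, so it voices to [g]. /p/ is a voiceless obstruent between vowels /a/ and /a/, so it voices to [b]. /k/ is a voiceless obstruent between vowels /a/ and /u/, so it voices to [g]. /t/ is a voiceless obstruent between vowels /i/ and /a/, so it voices to [d]. /wekapaakutmoitad/ → wegabaagutmoidad.
Rule 2 (intervocalic voicing): no segment meets the environment; /wegabaagutmoidad/ is unchanged.
Rule 3 (final devoicing): /d/ is a voiced stop in word-final position, so it devoices to [t]. /wegabaagutmoidad/ → wegabaagutmoidat.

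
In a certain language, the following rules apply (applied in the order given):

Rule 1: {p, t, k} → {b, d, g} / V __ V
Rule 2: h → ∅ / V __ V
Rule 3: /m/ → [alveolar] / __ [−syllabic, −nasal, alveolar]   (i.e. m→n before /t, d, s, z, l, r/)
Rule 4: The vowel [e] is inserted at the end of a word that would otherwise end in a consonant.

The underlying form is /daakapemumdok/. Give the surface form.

Rule 1 (intervocalic voicing): /k/ is a voiceless stop between vowels /a/ and /a/, so it voices to [g]. /p/ is a voiceless stop between vowels /a/ and /e/, so it voices to [b]. /daakapemumdok/ → daagabemumdok.
Rule 2 (intervocalic h-deletion): no segment meets the environment; /daagabemumdok/ is unchanged.
Rule 3 (nasal place assimilation): /m/ precedes the alveolar consonant /d/, so it assimilates in place to [n]. /daagabemumdok/ → daagabemundok.
Rule 4 (final e-epenthesis): the form ends in the consonant /k/, so [e] is inserted word-finally. /daagabemundok/ → daagabemundoke.

daagabemundoke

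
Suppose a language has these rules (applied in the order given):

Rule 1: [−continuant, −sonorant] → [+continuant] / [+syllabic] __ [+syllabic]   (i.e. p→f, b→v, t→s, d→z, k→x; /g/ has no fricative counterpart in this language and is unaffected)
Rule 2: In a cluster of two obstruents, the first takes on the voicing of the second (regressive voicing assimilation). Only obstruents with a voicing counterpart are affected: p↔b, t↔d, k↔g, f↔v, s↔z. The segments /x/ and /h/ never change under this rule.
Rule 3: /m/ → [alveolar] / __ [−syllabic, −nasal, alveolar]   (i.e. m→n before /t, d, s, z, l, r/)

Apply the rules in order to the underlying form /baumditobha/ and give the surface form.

Rule 1 (intervocalic spirantization): /t/ is a stop between vowels /i/ and /o/, so it spirantizes to the fricative [s]. /baumditobha/ → baumdisobha.
Rule 2 (regressive voicing assimilation): /b/ precedes the voiceless obstruent /h/, so it devoices to [p] by assimilation. /baumdisobha/ → baumdisopha.
Rule 3 (nasal place assimilation): /m/ precedes the alveolar consonant /d/, so it assimilates in place to [n]. /baumdisopha/ → baundisopha.

baundisopha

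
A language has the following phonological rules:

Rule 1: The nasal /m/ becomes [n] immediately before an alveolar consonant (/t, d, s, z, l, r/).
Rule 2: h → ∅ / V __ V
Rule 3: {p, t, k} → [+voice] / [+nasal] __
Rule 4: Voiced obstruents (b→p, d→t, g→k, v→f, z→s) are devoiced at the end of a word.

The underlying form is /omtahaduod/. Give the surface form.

ondaaduot

Rule 1 (nasal place assimilation): /m/ precedes the alveolar consonant /t/, so it assimilates in place to [n]. /omtahaduod/ → ontahaduod.
Rule 2 (intervocalic h-deletion): /h/ occurs between vowels /a/ and /a/, so it deletes. /ontahaduod/ → ontaaduod.
Rule 3 (post-nasal voicing): /t/ is a voiceless stop immediately after the nasal /n/, so it voices to [d]. /ontaaduod/ → ondaaduod.
Rule 4 (final devoicing): /d/ is a voiced obstruent in word-final position, so it devoices to [t]. /ondaaduod/ → ondaaduot.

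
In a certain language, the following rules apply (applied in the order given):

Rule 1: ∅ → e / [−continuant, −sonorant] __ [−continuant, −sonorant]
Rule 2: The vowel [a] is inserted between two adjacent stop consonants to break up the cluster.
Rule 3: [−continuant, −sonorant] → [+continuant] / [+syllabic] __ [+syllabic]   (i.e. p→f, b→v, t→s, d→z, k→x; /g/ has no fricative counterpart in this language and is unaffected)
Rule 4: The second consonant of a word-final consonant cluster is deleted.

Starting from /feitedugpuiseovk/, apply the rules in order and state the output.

Rule 1 (stop-cluster e-epenthesis): /g/ and /p/ form a stop–stop cluster, so [e] is inserted between them. /feitedugpuiseovk/ → feitedugepuiseovk.
Rule 2 (stop-cluster a-epenthesis): no segment meets the environment; /feitedugepuiseovk/ is unchanged.
Rule 3 (intervocalic spirantization): /t/ is a stop between vowels /i/ and /e/, so it spirantizes to the fricative [s]. /d/ is a stop between vowels /e/ and /u/, so it spirantizes to the fricative [z]. /p/ is a stop between vowels /e/ and /u/, so it spirantizes to the fricative [f]. /feitedugepuiseovk/ → feisezugefuiseovk.
Rule 4 (final cluster simplification): /k/ is the second consonant of a word-final cluster /vk/, so it deletes. /feisezugefuiseovk/ → feisezugefuiseov.

feisezugefuiseov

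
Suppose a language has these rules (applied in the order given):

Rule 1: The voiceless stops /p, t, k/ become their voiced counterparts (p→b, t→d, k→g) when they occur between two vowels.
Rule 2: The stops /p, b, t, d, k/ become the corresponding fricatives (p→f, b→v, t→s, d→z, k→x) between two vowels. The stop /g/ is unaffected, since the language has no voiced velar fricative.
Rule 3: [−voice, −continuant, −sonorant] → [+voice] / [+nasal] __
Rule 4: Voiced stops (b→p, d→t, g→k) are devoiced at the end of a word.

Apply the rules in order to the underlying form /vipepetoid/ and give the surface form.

Rule 1 (intervocalic voicing): /p/ is a voiceless stop between vowels /i/ and /e/, so it voices to [b]. /p/ is a voiceless stop between vowels /e/ and /e/, so it voices to [b]. /t/ is a voiceless stop between vowels /e/ and /o/, so it voices to [d]. /vipepetoid/ → vibebedoid.
Rule 2 (intervocalic spirantization): /b/ is a stop between vowels /i/ and /e/, so it spirantizes to the fricative [v]. /b/ is a stop between vowels /e/ and /e/, so it spirantizes to the fricative [v]. /d/ is a stop between vowels /e/ and /o/, so it spirantizes to the fricative [z]. /vibebedoid/ → vivevezoid.
Rule 3 (post-nasal voicing): no segment meets the environment; /vivevezoid/ is unchanged.
Rule 4 (final devoicing): /d/ is a voiced stop in word-final position, so it devoices to [t]. /vivevezoid/ → vivevezoit.

vivevezoit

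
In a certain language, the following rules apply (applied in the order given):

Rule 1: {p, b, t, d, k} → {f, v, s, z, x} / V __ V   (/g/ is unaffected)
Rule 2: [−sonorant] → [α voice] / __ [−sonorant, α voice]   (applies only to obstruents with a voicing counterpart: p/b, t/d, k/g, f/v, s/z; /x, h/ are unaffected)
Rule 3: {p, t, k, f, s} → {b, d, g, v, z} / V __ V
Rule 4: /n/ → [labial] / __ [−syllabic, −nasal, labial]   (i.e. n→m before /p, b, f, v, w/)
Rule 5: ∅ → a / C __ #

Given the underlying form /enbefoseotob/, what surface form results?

Rule 1 (intervocalic spirantization): /t/ is a stop between vowels /o/ and /o/, so it spirantizes to the fricative [s]. /enbefoseotob/ → enbefoseosob.
Rule 2 (regressive voicing assimilation): no segment meets the environment; /enbefoseosob/ is unchanged.
Rule 3 (intervocalic voicing): /f/ is a voiceless obstruent between vowels /e/ and /o/, so it voices to [v]. /s/ is a voiceless obstruent between vowels /o/ and /e/, so it voices to [z]. /s/ is a voiceless obstruent between vowels /o/ and /o/, so it voices to [z]. /enbefoseosob/ → enbevozeozob.
Rule 4 (nasal place assimilation): /n/ precedes the labial consonant /b/, so it assimilates in place to [m]. /enbevozeozob/ → embevozeozob.
Rule 5 (final a-epenthesis): the form ends in the consonant /b/, so [a] is inserted word-finally. /embevozeozob/ → embevozeozoba.

embevozeozoba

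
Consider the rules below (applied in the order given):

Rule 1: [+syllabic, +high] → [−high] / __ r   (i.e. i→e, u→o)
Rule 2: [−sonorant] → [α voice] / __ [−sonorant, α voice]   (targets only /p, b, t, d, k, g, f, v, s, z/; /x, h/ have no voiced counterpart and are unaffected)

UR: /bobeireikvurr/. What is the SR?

bobeereigvorr

Rule 1 (pre-rhotic lowering): /i/ is a high vowel immediately before /r/, so it lowers to [e]. /u/ is a high vowel immediately before /r/, so it lowers to [o]. /bobeireikvurr/ → bobeereikvorr.
Rule 2 (regressive voicing assimilation): /k/ precedes the voiced obstruent /v/, so it voices to [g] by assimilation. /bobeereikvorr/ → bobeereigvorr.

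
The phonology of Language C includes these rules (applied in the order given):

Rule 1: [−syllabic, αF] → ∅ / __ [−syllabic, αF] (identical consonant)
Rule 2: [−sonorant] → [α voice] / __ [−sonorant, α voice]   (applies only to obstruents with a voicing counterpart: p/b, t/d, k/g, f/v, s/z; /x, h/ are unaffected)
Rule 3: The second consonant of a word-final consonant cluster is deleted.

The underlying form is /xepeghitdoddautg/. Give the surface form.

Rule 1 (degemination): /dd/ is a geminate; the first /d/ deletes. /xepeghitdoddautg/ → xepeghitdodautg.
Rule 2 (regressive voicing assimilation): /g/ precedes the voiceless obstruent /h/, so it devoices to [k] by assimilation. /t/ precedes the voiced obstruent /d/, so it voices to [d] by assimilation. /t/ precedes the voiced obstruent /g/, so it voices to [d] by assimilation. /xepeghitdodautg/ → xepekhiddodaudg.
Rule 3 (final cluster simplification): /g/ is the second consonant of a word-final cluster /dg/, so it deletes. /xepekhiddodaudg/ → xepekhiddodaud.

xepekhiddodaud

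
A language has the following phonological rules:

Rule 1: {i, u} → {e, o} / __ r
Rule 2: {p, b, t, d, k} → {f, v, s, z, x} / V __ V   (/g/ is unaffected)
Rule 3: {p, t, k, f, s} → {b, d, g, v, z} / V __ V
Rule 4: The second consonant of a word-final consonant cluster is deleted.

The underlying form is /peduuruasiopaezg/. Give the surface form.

pezuoruaziovaez

Rule 1 (pre-rhotic lowering): /u/ is a high vowel immediately before /r/, so it lowers to [o]. /peduuruasiopaezg/ → peduoruasiopaezg.
Rule 2 (intervocalic spirantization): /d/ is a stop between vowels /e/ and /u/, so it spirantizes to the fricative [z]. /p/ is a stop between vowels /o/ and /a/, so it spirantizes to the fricative [f]. /peduoruasiopaezg/ → pezuoruasiofaezg.
Rule 3 (intervocalic voicing): /s/ is a voiceless obstruent between vowels /a/ and /i/, so it voices to [z]. /f/ is a voiceless obstruent between vowels /o/ and /a/, so it voices to [v]. /pezuoruasiofaezg/ → pezuoruaziovaezg.
Rule 4 (final cluster simplification): /g/ is the second consonant of a word-final cluster /zg/, so it deletes. /pezuoruaziovaezg/ → pezuoruaziovaez.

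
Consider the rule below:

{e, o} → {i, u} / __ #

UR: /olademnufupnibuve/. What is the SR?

olademnufupnibuvi

/e/ is a mid vowel in word-final position, so it raises to [i].
Surface form: [olademnufupnibuvi].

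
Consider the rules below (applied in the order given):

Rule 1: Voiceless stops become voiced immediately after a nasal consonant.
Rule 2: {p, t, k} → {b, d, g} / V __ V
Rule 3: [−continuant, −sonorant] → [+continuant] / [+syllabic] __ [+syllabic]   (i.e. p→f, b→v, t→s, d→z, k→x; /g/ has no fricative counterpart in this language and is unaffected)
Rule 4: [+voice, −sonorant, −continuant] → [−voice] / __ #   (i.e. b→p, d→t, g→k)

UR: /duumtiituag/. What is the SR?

Rule 1 (post-nasal voicing): /t/ is a voiceless stop immediately after the nasal /m/, so it voices to [d]. /duumtiituag/ → duumdiituag.
Rule 2 (intervocalic voicing): /t/ is a voiceless stop between vowels /i/ and /u/, so it voices to [d]. /duumdiituag/ → duumdiiduag.
Rule 3 (intervocalic spirantization): /d/ is a stop between vowels /i/ and /u/, so it spirantizes to the fricative [z]. /duumdiiduag/ → duumdiizuag.
Rule 4 (final devoicing): /g/ is a voiced stop in word-final position, so it devoices to [k]. /duumdiizuag/ → duumdiizuak.

duumdiizuak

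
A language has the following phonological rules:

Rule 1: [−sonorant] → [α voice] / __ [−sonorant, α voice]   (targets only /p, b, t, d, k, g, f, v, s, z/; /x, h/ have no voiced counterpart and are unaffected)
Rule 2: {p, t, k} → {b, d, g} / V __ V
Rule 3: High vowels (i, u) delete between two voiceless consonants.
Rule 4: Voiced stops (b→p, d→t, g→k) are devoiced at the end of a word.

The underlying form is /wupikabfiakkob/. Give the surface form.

Rule 1 (regressive voicing assimilation): /b/ precedes the voiceless obstruent /f/, so it devoices to [p] by assimilation. /wupikabfiakkob/ → wupikapfiakkob.
Rule 2 (intervocalic voicing): /p/ is a voiceless stop between vowels /u/ and /i/, so it voices to [b]. /k/ is a voiceless stop between vowels /i/ and /a/, so it voices to [g]. /wupikapfiakkob/ → wubigapfiakkob.
Rule 3 (high vowel syncope): no segment meets the environment; /wubigapfiakkob/ is unchanged.
Rule 4 (final devoicing): /b/ is a voiced stop in word-final position, so it devoices to [p]. /wubigapfiakkob/ → wubigapfiakkop.

wubigapfiakkop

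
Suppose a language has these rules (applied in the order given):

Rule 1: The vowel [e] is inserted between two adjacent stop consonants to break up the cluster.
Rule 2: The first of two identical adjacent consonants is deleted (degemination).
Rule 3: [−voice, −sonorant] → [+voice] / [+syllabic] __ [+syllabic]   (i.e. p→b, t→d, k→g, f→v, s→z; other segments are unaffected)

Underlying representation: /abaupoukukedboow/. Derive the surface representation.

Rule 1 (stop-cluster e-epenthesis): /d/ and /b/ form a stop–stop cluster, so [e] is inserted between them. /abaupoukukedboow/ → abaupoukukedeboow.
Rule 2 (degemination): no segment meets the environment; /abaupoukukedeboow/ is unchanged.
Rule 3 (intervocalic voicing): /p/ is a voiceless obstruent between vowels /u/ and /o/, so it voices to [b]. /k/ is a voiceless obstruent between vowels /u/ and /u/, so it voices to [g]. /k/ is a voiceless obstruent between vowels /u/ and /e/, so it voices to [g]. /abaupoukukedeboow/ → abaubougugedeboow.

abaubougugedeboow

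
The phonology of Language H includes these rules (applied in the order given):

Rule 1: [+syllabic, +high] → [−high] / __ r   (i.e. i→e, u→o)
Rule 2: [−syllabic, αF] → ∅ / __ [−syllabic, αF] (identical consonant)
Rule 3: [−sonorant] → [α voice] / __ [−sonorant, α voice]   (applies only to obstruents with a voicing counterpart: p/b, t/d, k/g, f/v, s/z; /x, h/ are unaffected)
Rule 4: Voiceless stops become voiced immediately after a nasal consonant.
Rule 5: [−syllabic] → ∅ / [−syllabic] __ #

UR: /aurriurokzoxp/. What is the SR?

Rule 1 (pre-rhotic lowering): /u/ is a high vowel immediately before /r/, so it lowers to [o]. /u/ is a high vowel immediately before /r/, so it lowers to [o]. /aurriurokzoxp/ → aorriorokzoxp.
Rule 2 (degemination): /rr/ is a geminate; the first /r/ deletes. /aorriorokzoxp/ → aoriorokzoxp.
Rule 3 (regressive voicing assimilation): /k/ precedes the voiced obstruent /z/, so it voices to [g] by assimilation. /aoriorokzoxp/ → aoriorogzoxp.
Rule 4 (post-nasal voicing): no segment meets the environment; /aoriorogzoxp/ is unchanged.
Rule 5 (final cluster simplification): /p/ is the second consonant of a word-final cluster /xp/, so it deletes. /aoriorogzoxp/ → aoriorogzox.

aoriorogzox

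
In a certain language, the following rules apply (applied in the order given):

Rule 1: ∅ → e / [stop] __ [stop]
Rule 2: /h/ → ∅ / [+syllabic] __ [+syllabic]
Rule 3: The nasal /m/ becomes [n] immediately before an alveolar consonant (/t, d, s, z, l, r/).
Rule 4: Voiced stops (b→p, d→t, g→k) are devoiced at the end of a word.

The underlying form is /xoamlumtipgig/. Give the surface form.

Rule 1 (stop-cluster e-epenthesis): /p/ and /g/ form a stop–stop cluster, so [e] is inserted between them. /xoamlumtipgig/ → xoamlumtipegig.
Rule 2 (intervocalic h-deletion): no segment meets the environment; /xoamlumtipegig/ is unchanged.
Rule 3 (nasal place assimilation): /m/ precedes the alveolar consonant /l/, so it assimilates in place to [n]. /m/ precedes the alveolar consonant /t/, so it assimilates in place to [n]. /xoamlumtipegig/ → xoanluntipegig.
Rule 4 (final devoicing): /g/ is a voiced stop in word-final position, so it devoices to [k]. /xoanluntipegig/ → xoanluntipegik.

xoanluntipegik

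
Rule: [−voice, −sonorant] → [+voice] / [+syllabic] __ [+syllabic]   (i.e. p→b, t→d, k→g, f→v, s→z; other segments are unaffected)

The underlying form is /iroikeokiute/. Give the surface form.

/k/ is a voiceless obstruent between vowels /i/ and /e/, so it voices to [g].
/k/ is a voiceless obstruent between vowels /o/ and /i/, so it voices to [g].
/t/ is a voiceless obstruent between vowels /u/ and /e/, so it voices to [d].
Surface form: [iroigeogiude].

iroigeogiude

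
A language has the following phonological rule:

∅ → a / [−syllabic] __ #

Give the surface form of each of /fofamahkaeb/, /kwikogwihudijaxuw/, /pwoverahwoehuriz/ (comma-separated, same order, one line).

/fofamahkaeb/: the form ends in the consonant /b/, so [a] is inserted word-finally. → [fofamahkaeba].
/kwikogwihudijaxuw/: the form ends in the consonant /w/, so [a] is inserted word-finally. → [kwikogwihudijaxuwa].
/pwoverahwoehuriz/: the form ends in the consonant /z/, so [a] is inserted word-finally. → [pwoverahwoehuriza].

fofamahkaeba, kwikogwihudijaxuwa, pwoverahwoehuriza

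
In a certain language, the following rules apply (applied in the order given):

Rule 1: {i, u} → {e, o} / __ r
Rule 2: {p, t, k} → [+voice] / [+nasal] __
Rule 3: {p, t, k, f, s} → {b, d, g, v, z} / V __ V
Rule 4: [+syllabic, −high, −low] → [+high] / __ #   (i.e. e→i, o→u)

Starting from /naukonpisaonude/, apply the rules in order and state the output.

Rule 1 (pre-rhotic lowering): no segment meets the environment; /naukonpisaonude/ is unchanged.
Rule 2 (post-nasal voicing): /p/ is a voiceless stop immediately after the nasal /n/, so it voices to [b]. /naukonpisaonude/ → naukonbisaonude.
Rule 3 (intervocalic voicing): /k/ is a voiceless obstruent between vowels /u/ and /o/, so it voices to [g]. /s/ is a voiceless obstruent between vowels /i/ and /a/, so it voices to [z]. /naukonbisaonude/ → naugonbizaonude.
Rule 4 (final vowel raising): /e/ is a mid vowel in word-final position, so it raises to [i]. /naugonbizaonude/ → naugonbizaonudi.

naugonbizaonudi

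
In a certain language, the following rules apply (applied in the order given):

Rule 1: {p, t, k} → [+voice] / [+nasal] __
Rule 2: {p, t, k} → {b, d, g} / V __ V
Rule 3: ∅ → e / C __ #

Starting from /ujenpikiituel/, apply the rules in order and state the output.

Rule 1 (post-nasal voicing): /p/ is a voiceless stop immediately after the nasal /n/, so it voices to [b]. /ujenpikiituel/ → ujenbikiituel.
Rule 2 (intervocalic voicing): /k/ is a voiceless stop between vowels /i/ and /i/, so it voices to [g]. /t/ is a voiceless stop between vowels /i/ and /u/, so it voices to [d]. /ujenbikiituel/ → ujenbigiiduel.
Rule 3 (final e-epenthesis): the form ends in the consonant /l/, so [e] is inserted word-finally. /ujenbigiiduel/ → ujenbigiiduele.

ujenbigiiduele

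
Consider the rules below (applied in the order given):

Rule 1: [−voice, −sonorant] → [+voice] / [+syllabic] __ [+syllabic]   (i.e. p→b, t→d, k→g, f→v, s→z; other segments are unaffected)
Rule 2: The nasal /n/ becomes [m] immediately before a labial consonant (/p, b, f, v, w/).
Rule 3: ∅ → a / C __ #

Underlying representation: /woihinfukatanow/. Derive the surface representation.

Rule 1 (intervocalic voicing): /k/ is a voiceless obstruent between vowels /u/ and /a/, so it voices to [g]. /t/ is a voiceless obstruent between vowels /a/ and /a/, so it voices to [d]. /woihinfukatanow/ → woihinfugadanow.
Rule 2 (nasal place assimilation): /n/ precedes the labial consonant /f/, so it assimilates in place to [m]. /woihinfugadanow/ → woihimfugadanow.
Rule 3 (final a-epenthesis): the form ends in the consonant /w/, so [a] is inserted word-finally. /woihimfugadanow/ → woihimfugadanowa.

woihimfugadanowa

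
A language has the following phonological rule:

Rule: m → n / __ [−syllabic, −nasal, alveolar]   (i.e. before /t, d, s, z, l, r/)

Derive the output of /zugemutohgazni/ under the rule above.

zugemutohgazni

No segment of /zugemutohgazni/ meets the structural description of the rule, so the form surfaces unchanged.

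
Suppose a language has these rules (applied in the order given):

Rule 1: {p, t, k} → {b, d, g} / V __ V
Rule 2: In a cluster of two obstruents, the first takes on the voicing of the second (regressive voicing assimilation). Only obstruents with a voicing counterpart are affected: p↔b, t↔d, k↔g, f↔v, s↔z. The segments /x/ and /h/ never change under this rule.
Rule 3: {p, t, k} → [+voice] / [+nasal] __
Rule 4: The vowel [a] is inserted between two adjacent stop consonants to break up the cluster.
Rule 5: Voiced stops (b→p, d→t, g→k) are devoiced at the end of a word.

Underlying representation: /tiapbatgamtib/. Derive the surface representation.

Rule 1 (intervocalic voicing): no segment meets the environment; /tiapbatgamtib/ is unchanged.
Rule 2 (regressive voicing assimilation): /p/ precedes the voiced obstruent /b/, so it voices to [b] by assimilation. /t/ precedes the voiced obstruent /g/, so it voices to [d] by assimilation. /tiapbatgamtib/ → tiabbadgamtib.
Rule 3 (post-nasal voicing): /t/ is a voiceless stop immediately after the nasal /m/, so it voices to [d]. /tiabbadgamtib/ → tiabbadgamdib.
Rule 4 (stop-cluster a-epenthesis): /b/ and /b/ form a stop–stop cluster, so [a] is inserted between them. /d/ and /g/ form a stop–stop cluster, so [a] is inserted between them. /tiabbadgamdib/ → tiababadagamdib.
Rule 5 (final devoicing): /b/ is a voiced stop in word-final position, so it devoices to [p]. /tiababadagamdib/ → tiababadagamdip.

tiababadagamdip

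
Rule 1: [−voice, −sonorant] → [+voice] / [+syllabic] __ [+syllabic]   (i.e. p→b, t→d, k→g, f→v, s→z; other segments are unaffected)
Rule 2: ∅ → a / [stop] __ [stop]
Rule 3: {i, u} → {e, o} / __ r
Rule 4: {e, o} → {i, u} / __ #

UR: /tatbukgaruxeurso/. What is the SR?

tatabukagaruxeorsu

Rule 1 (intervocalic voicing): no segment meets the environment; /tatbukgaruxeurso/ is unchanged.
Rule 2 (stop-cluster a-epenthesis): /t/ and /b/ form a stop–stop cluster, so [a] is inserted between them. /k/ and /g/ form a stop–stop cluster, so [a] is inserted between them. /tatbukgaruxeurso/ → tatabukagaruxeurso.
Rule 3 (pre-rhotic lowering): /u/ is a high vowel immediately before /r/, so it lowers to [o]. /tatabukagaruxeurso/ → tatabukagaruxeorso.
Rule 4 (final vowel raising): /o/ is a mid vowel in word-final position, so it raises to [u]. /tatabukagaruxeorso/ → tatabukagaruxeorsu.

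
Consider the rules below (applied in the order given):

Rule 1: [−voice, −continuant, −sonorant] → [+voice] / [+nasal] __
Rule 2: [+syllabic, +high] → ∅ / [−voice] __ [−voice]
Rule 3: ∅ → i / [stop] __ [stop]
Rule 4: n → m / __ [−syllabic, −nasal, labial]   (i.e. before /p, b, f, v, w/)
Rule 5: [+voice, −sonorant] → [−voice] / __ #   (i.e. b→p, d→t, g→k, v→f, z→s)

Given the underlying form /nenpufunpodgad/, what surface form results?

nembufumbodigat

Rule 1 (post-nasal voicing): /p/ is a voiceless stop immediately after the nasal /n/, so it voices to [b]. /p/ is a voiceless stop immediately after the nasal /n/, so it voices to [b]. /nenpufunpodgad/ → nenbufunbodgad.
Rule 2 (high vowel syncope): no segment meets the environment; /nenbufunbodgad/ is unchanged.
Rule 3 (stop-cluster i-epenthesis): /d/ and /g/ form a stop–stop cluster, so [i] is inserted between them. /nenbufunbodgad/ → nenbufunbodigad.
Rule 4 (nasal place assimilation): /n/ precedes the labial consonant /b/, so it assimilates in place to [m]. /n/ precedes the labial consonant /b/, so it assimilates in place to [m]. /nenbufunbodigad/ → nembufumbodigad.
Rule 5 (final devoicing): /d/ is a voiced obstruent in word-final position, so it devoices to [t]. /nembufumbodigad/ → nembufumbodigat.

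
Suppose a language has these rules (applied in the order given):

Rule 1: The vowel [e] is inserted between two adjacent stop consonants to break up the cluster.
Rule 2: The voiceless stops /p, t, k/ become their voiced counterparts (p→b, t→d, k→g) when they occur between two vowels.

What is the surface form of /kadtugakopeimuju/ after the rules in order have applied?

kadedugagobeimuju

Rule 1 (stop-cluster e-epenthesis): /d/ and /t/ form a stop–stop cluster, so [e] is inserted between them. /kadtugakopeimuju/ → kadetugakopeimuju.
Rule 2 (intervocalic voicing): /t/ is a voiceless stop between vowels /e/ and /u/, so it voices to [d]. /k/ is a voiceless stop between vowels /a/ and /o/, so it voices to [g]. /p/ is a voiceless stop between vowels /o/ and /e/, so it voices to [b]. /kadetugakopeimuju/ → kadedugagobeimuju.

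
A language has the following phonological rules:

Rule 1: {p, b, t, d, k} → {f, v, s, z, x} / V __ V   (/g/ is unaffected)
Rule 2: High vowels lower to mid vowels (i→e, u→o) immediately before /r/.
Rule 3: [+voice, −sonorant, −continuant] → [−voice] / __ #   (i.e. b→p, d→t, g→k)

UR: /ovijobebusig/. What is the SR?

Rule 1 (intervocalic spirantization): /b/ is a stop between vowels /o/ and /e/, so it spirantizes to the fricative [v]. /b/ is a stop between vowels /e/ and /u/, so it spirantizes to the fricative [v]. /ovijobebusig/ → ovijovevusig.
Rule 2 (pre-rhotic lowering): no segment meets the environment; /ovijovevusig/ is unchanged.
Rule 3 (final devoicing): /g/ is a voiced stop in word-final position, so it devoices to [k]. /ovijovevusig/ → ovijovevusik.

ovijovevusik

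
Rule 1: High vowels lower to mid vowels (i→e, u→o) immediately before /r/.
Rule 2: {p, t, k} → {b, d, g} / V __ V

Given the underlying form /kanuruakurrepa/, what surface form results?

Rule 1 (pre-rhotic lowering): /u/ is a high vowel immediately before /r/, so it lowers to [o]. /u/ is a high vowel immediately before /r/, so it lowers to [o]. /kanuruakurrepa/ → kanoruakorrepa.
Rule 2 (intervocalic voicing): /k/ is a voiceless stop between vowels /a/ and /o/, so it voices to [g]. /p/ is a voiceless stop between vowels /e/ and /a/, so it voices to [b]. /kanoruakorrepa/ → kanoruagorreba.

kanoruagorreba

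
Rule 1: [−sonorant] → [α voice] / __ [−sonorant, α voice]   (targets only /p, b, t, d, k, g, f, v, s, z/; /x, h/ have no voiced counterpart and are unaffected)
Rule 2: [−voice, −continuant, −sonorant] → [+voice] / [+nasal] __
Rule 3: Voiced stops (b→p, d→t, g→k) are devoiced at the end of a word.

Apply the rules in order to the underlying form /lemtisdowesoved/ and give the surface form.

lemdizdowesovet

Rule 1 (regressive voicing assimilation): /s/ precedes the voiced obstruent /d/, so it voices to [z] by assimilation. /lemtisdowesoved/ → lemtizdowesoved.
Rule 2 (post-nasal voicing): /t/ is a voiceless stop immediately after the nasal /m/, so it voices to [d]. /lemtizdowesoved/ → lemdizdowesoved.
Rule 3 (final devoicing): /d/ is a voiced stop in word-final position, so it devoices to [t]. /lemdizdowesoved/ → lemdizdowesovet.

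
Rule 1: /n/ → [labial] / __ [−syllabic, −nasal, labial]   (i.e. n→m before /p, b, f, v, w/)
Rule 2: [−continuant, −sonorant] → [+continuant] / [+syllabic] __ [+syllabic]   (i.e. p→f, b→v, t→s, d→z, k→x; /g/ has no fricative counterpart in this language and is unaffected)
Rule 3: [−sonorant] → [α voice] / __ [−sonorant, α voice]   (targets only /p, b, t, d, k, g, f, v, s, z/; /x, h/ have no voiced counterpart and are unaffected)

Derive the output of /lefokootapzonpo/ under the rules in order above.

Rule 1 (nasal place assimilation): /n/ precedes the labial consonant /p/, so it assimilates in place to [m]. /lefokootapzonpo/ → lefokootapzompo.
Rule 2 (intervocalic spirantization): /k/ is a stop between vowels /o/ and /o/, so it spirantizes to the fricative [x]. /t/ is a stop between vowels /o/ and /a/, so it spirantizes to the fricative [s]. /lefokootapzompo/ → lefoxoosapzompo.
Rule 3 (regressive voicing assimilation): /p/ precedes the voiced obstruent /z/, so it voices to [b] by assimilation. /lefoxoosapzompo/ → lefoxoosabzompo.

lefoxoosabzompo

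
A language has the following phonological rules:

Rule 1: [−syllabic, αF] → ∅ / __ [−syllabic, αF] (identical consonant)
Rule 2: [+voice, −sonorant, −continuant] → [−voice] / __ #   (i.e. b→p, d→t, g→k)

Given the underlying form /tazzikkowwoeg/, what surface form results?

tazikowoek

Rule 1 (degemination): /zz/ is a geminate; the first /z/ deletes. /kk/ is a geminate; the first /k/ deletes. /ww/ is a geminate; the first /w/ deletes. /tazzikkowwoeg/ → tazikowoeg.
Rule 2 (final devoicing): /g/ is a voiced stop in word-final position, so it devoices to [k]. /tazikowoeg/ → tazikowoek.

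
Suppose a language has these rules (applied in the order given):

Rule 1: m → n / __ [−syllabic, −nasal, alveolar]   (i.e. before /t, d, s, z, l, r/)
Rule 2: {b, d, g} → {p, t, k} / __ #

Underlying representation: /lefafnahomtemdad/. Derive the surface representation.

lefafnahontendat

Rule 1 (nasal place assimilation): /m/ precedes the alveolar consonant /t/, so it assimilates in place to [n]. /m/ precedes the alveolar consonant /d/, so it assimilates in place to [n]. /lefafnahomtemdad/ → lefafnahontendad.
Rule 2 (final devoicing): /d/ is a voiced stop in word-final position, so it devoices to [t]. /lefafnahontendad/ → lefafnahontendat.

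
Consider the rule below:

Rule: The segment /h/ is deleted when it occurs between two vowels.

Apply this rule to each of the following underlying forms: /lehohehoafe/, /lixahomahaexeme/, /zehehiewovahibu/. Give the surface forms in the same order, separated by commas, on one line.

leoeoafe, lixaomaaexeme, zeeiewovaibu

/lehohehoafe/: /h/ occurs between vowels /e/ and /o/, so it deletes. /h/ occurs between vowels /o/ and /e/, so it deletes. /h/ occurs between vowels /e/ and /o/, so it deletes. → [leoeoafe].
/lixahomahaexeme/: /h/ occurs between vowels /a/ and /o/, so it deletes. /h/ occurs between vowels /a/ and /a/, so it deletes. → [lixaomaaexeme].
/zehehiewovahibu/: /h/ occurs between vowels /e/ and /e/, so it deletes. /h/ occurs between vowels /e/ and /i/, so it deletes. /h/ occurs between vowels /a/ and /i/, so it deletes. → [zeeiewovaibu].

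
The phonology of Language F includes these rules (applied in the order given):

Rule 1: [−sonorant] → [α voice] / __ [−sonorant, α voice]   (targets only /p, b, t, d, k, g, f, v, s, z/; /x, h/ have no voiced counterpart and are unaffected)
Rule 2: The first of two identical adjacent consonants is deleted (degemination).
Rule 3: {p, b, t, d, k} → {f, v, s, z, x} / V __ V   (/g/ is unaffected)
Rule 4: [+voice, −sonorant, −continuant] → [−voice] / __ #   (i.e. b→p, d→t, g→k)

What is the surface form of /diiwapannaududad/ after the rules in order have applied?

Rule 1 (regressive voicing assimilation): no segment meets the environment; /diiwapannaududad/ is unchanged.
Rule 2 (degemination): /nn/ is a geminate; the first /n/ deletes. /diiwapannaududad/ → diiwapanaududad.
Rule 3 (intervocalic spirantization): /p/ is a stop between vowels /a/ and /a/, so it spirantizes to the fricative [f]. /d/ is a stop between vowels /u/ and /u/, so it spirantizes to the fricative [z]. /d/ is a stop between vowels /u/ and /a/, so it spirantizes to the fricative [z]. /diiwapanaududad/ → diiwafanauzuzad.
Rule 4 (final devoicing): /d/ is a voiced stop in word-final position, so it devoices to [t]. /diiwafanauzuzad/ → diiwafanauzuzat.

diiwafanauzuzat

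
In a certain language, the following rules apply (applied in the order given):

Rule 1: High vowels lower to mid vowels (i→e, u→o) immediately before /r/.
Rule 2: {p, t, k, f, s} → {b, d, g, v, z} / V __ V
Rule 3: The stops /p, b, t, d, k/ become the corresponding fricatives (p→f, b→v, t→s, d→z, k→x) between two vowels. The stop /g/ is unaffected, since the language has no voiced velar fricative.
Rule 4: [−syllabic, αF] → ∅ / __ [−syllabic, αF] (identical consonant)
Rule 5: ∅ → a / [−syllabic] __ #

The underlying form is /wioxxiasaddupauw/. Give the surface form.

Rule 1 (pre-rhotic lowering): no segment meets the environment; /wioxxiasaddupauw/ is unchanged.
Rule 2 (intervocalic voicing): /s/ is a voiceless obstruent between vowels /a/ and /a/, so it voices to [z]. /p/ is a voiceless obstruent between vowels /u/ and /a/, so it voices to [b]. /wioxxiasaddupauw/ → wioxxiazaddubauw.
Rule 3 (intervocalic spirantization): /b/ is a stop between vowels /u/ and /a/, so it spirantizes to the fricative [v]. /wioxxiazaddubauw/ → wioxxiazadduvauw.
Rule 4 (degemination): /xx/ is a geminate; the first /x/ deletes. /dd/ is a geminate; the first /d/ deletes. /wioxxiazadduvauw/ → wioxiazaduvauw.
Rule 5 (final a-epenthesis): the form ends in the consonant /w/, so [a] is inserted word-finally. /wioxiazaduvauw/ → wioxiazaduvauwa.

wioxiazaduvauwa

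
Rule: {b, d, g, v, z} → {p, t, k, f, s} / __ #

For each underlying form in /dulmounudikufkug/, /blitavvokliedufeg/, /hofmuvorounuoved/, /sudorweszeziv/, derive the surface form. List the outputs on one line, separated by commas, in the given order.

/dulmounudikufkug/: /g/ is a voiced obstruent in word-final position, so it devoices to [k]. → [dulmounudikufkuk].
/blitavvokliedufeg/: /g/ is a voiced obstruent in word-final position, so it devoices to [k]. → [blitavvokliedufek].
/hofmuvorounuoved/: /d/ is a voiced obstruent in word-final position, so it devoices to [t]. → [hofmuvorounuovet].
/sudorweszeziv/: /v/ is a voiced obstruent in word-final position, so it devoices to [f]. → [sudorweszezif].

dulmounudikufkuk, blitavvokliedufek, hofmuvorounuovet, sudorweszezif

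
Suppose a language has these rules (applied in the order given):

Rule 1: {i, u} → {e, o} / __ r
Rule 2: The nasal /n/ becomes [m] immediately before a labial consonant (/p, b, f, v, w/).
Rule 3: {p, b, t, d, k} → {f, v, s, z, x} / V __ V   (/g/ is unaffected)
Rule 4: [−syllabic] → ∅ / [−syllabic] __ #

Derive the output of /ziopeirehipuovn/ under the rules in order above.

ziofeerehifuov

Rule 1 (pre-rhotic lowering): /i/ is a high vowel immediately before /r/, so it lowers to [e]. /ziopeirehipuovn/ → ziopeerehipuovn.
Rule 2 (nasal place assimilation): no segment meets the environment; /ziopeerehipuovn/ is unchanged.
Rule 3 (intervocalic spirantization): /p/ is a stop between vowels /o/ and /e/, so it spirantizes to the fricative [f]. /p/ is a stop between vowels /i/ and /u/, so it spirantizes to the fricative [f]. /ziopeerehipuovn/ → ziofeerehifuovn.
Rule 4 (final cluster simplification): /n/ is the second consonant of a word-final cluster /vn/, so it deletes. /ziofeerehifuovn/ → ziofeerehifuov.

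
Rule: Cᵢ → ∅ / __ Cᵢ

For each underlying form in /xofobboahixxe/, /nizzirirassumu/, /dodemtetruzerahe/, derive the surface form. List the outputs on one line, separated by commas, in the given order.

xofoboahixe, nizirirasumu, dodemtetruzerahe

/xofobboahixxe/: /bb/ is a geminate; the first /b/ deletes. /xx/ is a geminate; the first /x/ deletes. → [xofoboahixe].
/nizzirirassumu/: /zz/ is a geminate; the first /z/ deletes. /ss/ is a geminate; the first /s/ deletes. → [nizirirasumu].
/dodemtetruzerahe/: the rule's environment is not met; surfaces unchanged as [dodemtetruzerahe].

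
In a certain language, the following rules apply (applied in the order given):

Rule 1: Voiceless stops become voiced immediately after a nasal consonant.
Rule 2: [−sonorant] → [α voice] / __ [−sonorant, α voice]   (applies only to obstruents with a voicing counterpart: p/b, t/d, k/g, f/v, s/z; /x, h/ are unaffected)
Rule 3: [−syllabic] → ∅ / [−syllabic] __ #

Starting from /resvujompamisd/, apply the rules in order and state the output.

rezvujombamiz

Rule 1 (post-nasal voicing): /p/ is a voiceless stop immediately after the nasal /m/, so it voices to [b]. /resvujompamisd/ → resvujombamisd.
Rule 2 (regressive voicing assimilation): /s/ precedes the voiced obstruent /v/, so it voices to [z] by assimilation. /s/ precedes the voiced obstruent /d/, so it voices to [z] by assimilation. /resvujombamisd/ → rezvujombamizd.
Rule 3 (final cluster simplification): /d/ is the second consonant of a word-final cluster /zd/, so it deletes. /rezvujombamizd/ → rezvujombamiz.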